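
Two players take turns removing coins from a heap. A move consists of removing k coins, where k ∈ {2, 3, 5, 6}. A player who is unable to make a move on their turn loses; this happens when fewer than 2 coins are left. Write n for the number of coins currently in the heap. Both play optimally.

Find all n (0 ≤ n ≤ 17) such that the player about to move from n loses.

Build the W/L table. Terminal = L. A non-terminal position is W if it has a move to some L; otherwise it is L.
n=0: no move → L
n=1: no move → L
n=2: →0(L), so W
n=3: →1(L), so W
n=4: →1(L), so W
n=5: →0(L), so W
n=6: →1(L), so W
n=7: →1(L), so W
n=8: →6(W), 5(W), 3(W), 2(W) — all W, so L
n=9: →7(W), 6(W), 4(W), 3(W) — all W, so L
n=10: →8(L), so W
n=11: →9(L), so W
n=12: →9(L), so W
n=13: →8(L), so W
n=14: →9(L), so W
n=15: →9(L), so W
n=16: →14(W), 13(W), 11(W), 10(W) — all W, so L
n=17: →15(W), 14(W), 12(W), 11(W) — all W, so L
Reading off the rows marked L gives the requested list; there are 6 such values of n.

0, 1, 8, 9, 16, 17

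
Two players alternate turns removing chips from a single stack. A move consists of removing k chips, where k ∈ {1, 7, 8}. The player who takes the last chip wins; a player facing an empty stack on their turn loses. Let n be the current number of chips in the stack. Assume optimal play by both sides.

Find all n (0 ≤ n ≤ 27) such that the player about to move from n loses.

Positions with no move are L. A position that does have a move is losing for the player to move precisely when every available move leads to a winning position for the opponent. Fill in the labels:
n=0: no move → L
n=1: can move to 0, which is L ⇒ W
n=2: the only move is to 1(W), a W ⇒ L
n=3: can move to 2, which is L ⇒ W
n=4: the only move is to 3(W), a W ⇒ L
n=5: can move to 4, which is L ⇒ W
n=6: the only move is to 5(W), a W ⇒ L
n=7: can move to 6, which is L ⇒ W
n=8: can move to 0, which is L ⇒ W
n=9: can move to 2, which is L ⇒ W
n=10: can move to 2, which is L ⇒ W
n=11: can move to 4, which is L ⇒ W
n=12: can move to 4, which is L ⇒ W
n=13: can move to 6, which is L ⇒ W
n=14: can move to 6, which is L ⇒ W
n=15: moves to 14(W), 8(W), 7(W); every one is W ⇒ L
n=16: can move to 15, which is L ⇒ W
n=17: moves to 16(W), 10(W), 9(W); every one is W ⇒ L
n=18: can move to 17, which is L ⇒ W
n=19: moves to 18(W), 12(W), 11(W); every one is W ⇒ L
n=20: can move to 19, which is L ⇒ W
n=21: moves to 20(W), 14(W), 13(W); every one is W ⇒ L
n=22: can move to 21, which is L ⇒ W
n=23: can move to 15, which is L ⇒ W
n=24: can move to 17, which is L ⇒ W
n=25: can move to 17, which is L ⇒ W
n=26: can move to 19, which is L ⇒ W
n=27: can move to 19, which is L ⇒ W
Reading off the rows marked L gives the requested list; there are 8 such values of n.

0, 2, 4, 6, 15, 17, 19, 21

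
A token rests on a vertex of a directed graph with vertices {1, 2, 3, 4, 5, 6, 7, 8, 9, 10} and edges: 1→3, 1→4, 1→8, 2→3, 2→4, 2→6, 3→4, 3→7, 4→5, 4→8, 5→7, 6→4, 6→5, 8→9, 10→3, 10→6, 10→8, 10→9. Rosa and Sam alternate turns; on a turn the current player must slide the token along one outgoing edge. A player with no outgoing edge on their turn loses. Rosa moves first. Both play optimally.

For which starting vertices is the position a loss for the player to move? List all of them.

4, 7, 9

Classify positions by backward induction: terminal positions (no move available) are L. From any other position, the mover wins iff some move reaches an L.
Every edge goes from a vertex to one that appears earlier in the order 7, 9, 8, 5, 4, 3, 6, 10, 2, 1, so processing vertices in that order labels each vertex after all of its successors.
7: no outgoing edge → L
9: no outgoing edge → L
8: reaches L-position 9 → W
5: reaches L-position 7 → W
4: only reaches 5(W), 8(W), all W → L
3: reaches L-position 4 → W
6: reaches L-position 4 → W
10: reaches L-position 9 → W
2: reaches L-position 4 → W
1: reaches L-position 4 → W
Reading off the rows marked L gives the requested list; there are 3 such vertices.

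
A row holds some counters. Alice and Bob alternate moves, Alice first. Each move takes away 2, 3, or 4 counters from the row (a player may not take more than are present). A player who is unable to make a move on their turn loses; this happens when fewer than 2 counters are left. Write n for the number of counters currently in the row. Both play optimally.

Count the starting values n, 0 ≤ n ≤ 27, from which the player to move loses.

10

Work bottom-up. With no move the player to move loses. Otherwise the position is W if at least one move leads to an L position for the opponent, and L if every move leads to a W.
n=0: no move → L
n=1: no move → L
n=2: W (go to 0, an L position)
n=3: W (go to 1, an L position)
n=4: W (go to 1, an L position)
n=5: W (go to 1, an L position)
n=6: L (options 4(W), 3(W), 2(W) are all W)
n=7: L (options 5(W), 4(W), 3(W) are all W)
n=8: W (go to 6, an L position)
n=9: W (go to 7, an L position)
n=10: W (go to 7, an L position)
n=11: W (go to 7, an L position)
n=12: L (options 10(W), 9(W), 8(W) are all W)
n=13: L (options 11(W), 10(W), 9(W) are all W)
n=14: W (go to 12, an L position)
n=15: W (go to 13, an L position)
n=16: W (go to 13, an L position)
n=17: W (go to 13, an L position)
n=18: L (options 16(W), 15(W), 14(W) are all W)
n=19: L (options 17(W), 16(W), 15(W) are all W)
n=20: W (go to 18, an L position)
n=21: W (go to 19, an L position)
n=22: W (go to 19, an L position)
n=23: W (go to 19, an L position)
n=24: L (options 22(W), 21(W), 20(W) are all W)
n=25: L (options 23(W), 22(W), 21(W) are all W)
n=26: W (go to 24, an L position)
n=27: W (go to 25, an L position)
L entries with 0 ≤ n ≤ 27: n = 0, 1, 6, 7, 12, 13, 18, 19, 24, 25; that makes 10.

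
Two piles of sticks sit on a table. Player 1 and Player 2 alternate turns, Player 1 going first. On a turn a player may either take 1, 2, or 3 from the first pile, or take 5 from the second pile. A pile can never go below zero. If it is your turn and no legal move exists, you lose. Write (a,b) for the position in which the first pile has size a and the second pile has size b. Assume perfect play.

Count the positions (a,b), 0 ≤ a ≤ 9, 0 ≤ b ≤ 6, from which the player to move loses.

Positions with no move are L. A position that does have a move is losing for the player to move precisely when every available move leads to a winning position for the opponent. Fill in the labels:
Every move lowers a or b (never raises either), so fill the grid row by row in increasing a, and left to right within a row: each cell's successors are then already labelled.
      b=0  b=1  b=2  b=3  b=4  b=5  b=6
a=0:    L    L    L    L    L    W    W
a=1:    W    W    W    W    W    L    L
a=2:    W    W    W    W    W    W    W
a=3:    W    W    W    W    W    W    W
a=4:    L    L    L    L    L    W    W
a=5:    W    W    W    W    W    L    L
a=6:    W    W    W    W    W    W    W
a=7:    W    W    W    W    W    W    W
a=8:    L    L    L    L    L    W    W
a=9:    W    W    W    W    W    L    L
Cells with no legal move (terminal, hence L): (0,0), (0,1), (0,2), (0,3), (0,4).
The remaining L cells, each justified by listing all of its moves:
(1,5): L (options (0,5)(W), (1,0)(W) are all W)
(1,6): L (options (0,6)(W), (1,1)(W) are all W)
(4,0): L (options (3,0)(W), (2,0)(W), (1,0)(W) are all W)
(4,1): L (options (3,1)(W), (2,1)(W), (1,1)(W) are all W)
(4,2): L (options (3,2)(W), (2,2)(W), (1,2)(W) are all W)
(4,3): L (options (3,3)(W), (2,3)(W), (1,3)(W) are all W)
(4,4): L (options (3,4)(W), (2,4)(W), (1,4)(W) are all W)
(5,5): L (options (4,5)(W), (3,5)(W), (2,5)(W), (5,0)(W) are all W)
(5,6): L (options (4,6)(W), (3,6)(W), (2,6)(W), (5,1)(W) are all W)
(8,0): L (options (7,0)(W), (6,0)(W), (5,0)(W) are all W)
(8,1): L (options (7,1)(W), (6,1)(W), (5,1)(W) are all W)
(8,2): L (options (7,2)(W), (6,2)(W), (5,2)(W) are all W)
(8,3): L (options (7,3)(W), (6,3)(W), (5,3)(W) are all W)
(8,4): L (options (7,4)(W), (6,4)(W), (5,4)(W) are all W)
(9,5): L (options (8,5)(W), (7,5)(W), (6,5)(W), (9,0)(W) are all W)
(9,6): L (options (8,6)(W), (7,6)(W), (6,6)(W), (9,1)(W) are all W)
Every other cell has at least one move into one of the L cells above, so it is W.
L cells per row: a=0: 5, a=1: 2, a=2: 0, a=3: 0, a=4: 5, a=5: 2, a=6: 0, a=7: 0, a=8: 5, a=9: 2; total 21.

21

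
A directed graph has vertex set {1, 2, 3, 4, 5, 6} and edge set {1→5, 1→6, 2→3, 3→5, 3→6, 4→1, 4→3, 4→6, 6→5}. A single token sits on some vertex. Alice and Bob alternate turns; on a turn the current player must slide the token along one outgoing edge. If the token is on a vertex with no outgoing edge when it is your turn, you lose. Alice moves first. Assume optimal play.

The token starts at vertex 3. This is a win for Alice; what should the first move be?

Move to 5.

Compute win/loss labels from the base case upward. A position with no move is L. Any other position is W if it can reach an L in one move, else L.
Every edge goes from a vertex to one that appears earlier in the order 5, 6, 3, 2, 1, 4, so processing vertices in that order labels each vertex after all of its successors.
5: no outgoing edge → L
6: →5(L), so W
3: →5(L), so W
2: →3(W) only, which is W, so L
1: →5(L), so W
4: →1(W), 3(W), 6(W) — all W, so L
From 3, the L positions reachable in one move are: 5.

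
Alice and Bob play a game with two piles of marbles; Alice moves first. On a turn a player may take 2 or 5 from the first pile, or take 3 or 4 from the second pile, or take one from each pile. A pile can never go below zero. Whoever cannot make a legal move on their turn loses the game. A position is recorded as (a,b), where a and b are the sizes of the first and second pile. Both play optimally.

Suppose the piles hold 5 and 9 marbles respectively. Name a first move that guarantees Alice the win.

Compute win/loss labels from the base case upward. A position with no move is L. Any other position is W if it can reach an L in one move, else L.
No move ever increases a pile, so every position that can arise here has a ≤ 5 and b ≤ 9; it is enough to label the cells with 0 ≤ a ≤ 5 and 0 ≤ b ≤ 9.
Every move lowers a or b (never raises either), so fill the grid row by row in increasing a, and left to right within a row: each cell's successors are then already labelled.
      b=0  b=1  b=2  b=3  b=4  b=5  b=6  b=7  b=8  b=9
a=0:    L    L    L    W    W    W    W    L    L    L
a=1:    L    W    W    W    W    L    L    L    W    W
a=2:    W    W    W    L    L    L    W    W    W    W
a=3:    W    L    L    L    W    W    W    W    L    L
a=4:    L    L    W    W    W    W    L    L    L    W
a=5:    W    W    W    W    L    L    L    W    W    W
Cells with no legal move (terminal, hence L): (0,0), (0,1), (0,2), (1,0).
The remaining L cells, each justified by listing all of its moves:
(0,7): L (options (0,4)(W), (0,3)(W) are all W)
(0,8): L (options (0,5)(W), (0,4)(W) are all W)
(0,9): L (options (0,6)(W), (0,5)(W) are all W)
(1,5): L (options (1,2)(W), (1,1)(W), (0,4)(W) are all W)
(1,6): L (options (1,3)(W), (1,2)(W), (0,5)(W) are all W)
(1,7): L (options (1,4)(W), (1,3)(W), (0,6)(W) are all W)
(2,3): L (options (0,3)(W), (2,0)(W), (1,2)(W) are all W)
(2,4): L (options (0,4)(W), (2,1)(W), (2,0)(W), (1,3)(W) are all W)
(2,5): L (options (0,5)(W), (2,2)(W), (2,1)(W), (1,4)(W) are all W)
(3,1): L (options (1,1)(W), (2,0)(W) are all W)
(3,2): L (options (1,2)(W), (2,1)(W) are all W)
(3,3): L (options (1,3)(W), (3,0)(W), (2,2)(W) are all W)
(3,8): L (options (1,8)(W), (3,5)(W), (3,4)(W), (2,7)(W) are all W)
(3,9): L (options (1,9)(W), (3,6)(W), (3,5)(W), (2,8)(W) are all W)
(4,0): L (sole option (2,0)(W) is W)
(4,1): L (options (2,1)(W), (3,0)(W) are all W)
(4,6): L (options (2,6)(W), (4,3)(W), (4,2)(W), (3,5)(W) are all W)
(4,7): L (options (2,7)(W), (4,4)(W), (4,3)(W), (3,6)(W) are all W)
(4,8): L (options (2,8)(W), (4,5)(W), (4,4)(W), (3,7)(W) are all W)
(5,4): L (options (3,4)(W), (0,4)(W), (5,1)(W), (5,0)(W), (4,3)(W) are all W)
(5,5): L (options (3,5)(W), (0,5)(W), (5,2)(W), (5,1)(W), (4,4)(W) are all W)
(5,6): L (options (3,6)(W), (0,6)(W), (5,3)(W), (5,2)(W), (4,5)(W) are all W)
Every other cell has at least one move into one of the L cells above, so it is W.
From (5,9), the L positions reachable in one move are: (3,9), (0,9), (5,6), (5,5), (4,8). Any move reaching one of these is winning.

Move to (3,9).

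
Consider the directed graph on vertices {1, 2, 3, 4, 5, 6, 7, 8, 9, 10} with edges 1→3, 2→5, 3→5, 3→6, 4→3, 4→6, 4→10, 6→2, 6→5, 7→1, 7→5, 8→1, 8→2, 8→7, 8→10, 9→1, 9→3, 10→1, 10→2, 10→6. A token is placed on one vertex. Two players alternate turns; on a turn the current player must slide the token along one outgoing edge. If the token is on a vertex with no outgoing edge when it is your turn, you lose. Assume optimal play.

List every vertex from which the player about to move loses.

1, 4, 5

Positions with no move are L. A position that does have a move is losing for the player to move precisely when every available move leads to a winning position for the opponent. Fill in the labels:
Every edge goes from a vertex to one that appears earlier in the order 5, 2, 6, 3, 1, 10, 9, 7, 8, 4, so processing vertices in that order labels each vertex after all of its successors.
5: no outgoing edge → L
2: →5(L), so W
6: →5(L), so W
3: →5(L), so W
1: →3(W) only, which is W, so L
10: →1(L), so W
9: →1(L), so W
7: →1(L), so W
8: →1(L), so W
4: →10(W), 3(W), 6(W) — all W, so L
Reading off the rows marked L gives the requested list; there are 3 such vertices.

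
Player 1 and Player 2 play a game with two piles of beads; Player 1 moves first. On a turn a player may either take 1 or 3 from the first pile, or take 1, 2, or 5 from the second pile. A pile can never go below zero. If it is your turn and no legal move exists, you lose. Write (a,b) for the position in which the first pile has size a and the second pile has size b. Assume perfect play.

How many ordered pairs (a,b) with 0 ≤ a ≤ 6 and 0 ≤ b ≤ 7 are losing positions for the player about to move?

21

Classify positions by backward induction: terminal positions (no move available) are L. From any other position, the mover wins iff some move reaches an L.
Every move lowers a or b (never raises either), so fill the grid row by row in increasing a, and left to right within a row: each cell's successors are then already labelled.
      b=0  b=1  b=2  b=3  b=4  b=5  b=6  b=7
a=0:    L    W    W    L    W    W    L    W
a=1:    W    L    W    W    L    W    W    L
a=2:    L    W    W    L    W    W    L    W
a=3:    W    L    W    W    L    W    W    L
a=4:    L    W    W    L    W    W    L    W
a=5:    W    L    W    W    L    W    W    L
a=6:    L    W    W    L    W    W    L    W
Cells with no legal move (terminal, hence L): (0,0).
The remaining L cells, each justified by listing all of its moves:
(0,3): L (options (0,2)(W), (0,1)(W) are all W)
(0,6): L (options (0,5)(W), (0,4)(W), (0,1)(W) are all W)
(1,1): L (options (0,1)(W), (1,0)(W) are all W)
(1,4): L (options (0,4)(W), (1,3)(W), (1,2)(W) are all W)
(1,7): L (options (0,7)(W), (1,6)(W), (1,5)(W), (1,2)(W) are all W)
(2,0): L (sole option (1,0)(W) is W)
(2,3): L (options (1,3)(W), (2,2)(W), (2,1)(W) are all W)
(2,6): L (options (1,6)(W), (2,5)(W), (2,4)(W), (2,1)(W) are all W)
(3,1): L (options (2,1)(W), (0,1)(W), (3,0)(W) are all W)
(3,4): L (options (2,4)(W), (0,4)(W), (3,3)(W), (3,2)(W) are all W)
(3,7): L (options (2,7)(W), (0,7)(W), (3,6)(W), (3,5)(W), (3,2)(W) are all W)
(4,0): L (options (3,0)(W), (1,0)(W) are all W)
(4,3): L (options (3,3)(W), (1,3)(W), (4,2)(W), (4,1)(W) are all W)
(4,6): L (options (3,6)(W), (1,6)(W), (4,5)(W), (4,4)(W), (4,1)(W) are all W)
(5,1): L (options (4,1)(W), (2,1)(W), (5,0)(W) are all W)
(5,4): L (options (4,4)(W), (2,4)(W), (5,3)(W), (5,2)(W) are all W)
(5,7): L (options (4,7)(W), (2,7)(W), (5,6)(W), (5,5)(W), (5,2)(W) are all W)
(6,0): L (options (5,0)(W), (3,0)(W) are all W)
(6,3): L (options (5,3)(W), (3,3)(W), (6,2)(W), (6,1)(W) are all W)
(6,6): L (options (5,6)(W), (3,6)(W), (6,5)(W), (6,4)(W), (6,1)(W) are all W)
Every other cell has at least one move into one of the L cells above, so it is W.
L cells per row: a=0: 3, a=1: 3, a=2: 3, a=3: 3, a=4: 3, a=5: 3, a=6: 3; total 21.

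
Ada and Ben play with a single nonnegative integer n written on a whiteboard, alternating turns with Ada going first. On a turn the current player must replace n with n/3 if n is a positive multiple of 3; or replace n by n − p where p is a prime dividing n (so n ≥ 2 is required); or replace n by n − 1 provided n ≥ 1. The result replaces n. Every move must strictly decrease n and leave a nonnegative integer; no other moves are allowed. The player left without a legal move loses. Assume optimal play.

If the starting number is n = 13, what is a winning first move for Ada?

Move to 0.

Compute win/loss labels from the base case upward. A position with no move is L. Any other position is W if it can reach an L in one move, else L.
n=0: no move → L
n=1: W (go to 0, an L position)
n=2: W (go to 0, an L position)
n=3: W (go to 0, an L position)
n=4: L (options 2(W), 3(W) are all W)
n=5: W (go to 0, an L position)
n=6: W (go to 4, an L position)
n=7: W (go to 0, an L position)
n=8: L (options 6(W), 7(W) are all W)
n=9: W (go to 8, an L position)
n=10: W (go to 8, an L position)
n=11: W (go to 0, an L position)
n=12: W (go to 4, an L position)
n=13: W (go to 0, an L position)
From 13, the L positions reachable in one move are: 0.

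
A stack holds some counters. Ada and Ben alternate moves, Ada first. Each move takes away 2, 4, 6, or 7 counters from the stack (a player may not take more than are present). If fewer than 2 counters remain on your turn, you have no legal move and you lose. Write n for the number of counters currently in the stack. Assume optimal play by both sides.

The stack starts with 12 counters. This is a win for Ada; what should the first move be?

Classify positions by backward induction: terminal positions (no move available) are L. From any other position, the mover wins iff some move reaches an L.
n=0: no move → L
n=1: no move → L
n=2: W (go to 0, an L position)
n=3: W (go to 1, an L position)
n=4: W (go to 0, an L position)
n=5: W (go to 1, an L position)
n=6: W (go to 0, an L position)
n=7: W (go to 1, an L position)
n=8: W (go to 1, an L position)
n=9: L (options 7(W), 5(W), 3(W), 2(W) are all W)
n=10: L (options 8(W), 6(W), 4(W), 3(W) are all W)
n=11: W (go to 9, an L position)
n=12: W (go to 10, an L position)
From 12, the L positions reachable in one move are: 10.

Remove 2, leaving 10.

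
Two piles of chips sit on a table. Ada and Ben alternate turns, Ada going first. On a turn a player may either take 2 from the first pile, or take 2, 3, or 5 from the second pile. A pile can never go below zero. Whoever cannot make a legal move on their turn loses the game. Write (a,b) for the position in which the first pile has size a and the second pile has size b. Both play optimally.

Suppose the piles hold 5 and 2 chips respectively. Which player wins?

Ada wins.

Build the W/L table. Terminal = L. A non-terminal position is W if it has a move to some L; otherwise it is L.
No move ever increases a pile, so every position that can arise here has a ≤ 5 and b ≤ 2; it is enough to label the cells with 0 ≤ a ≤ 5 and 0 ≤ b ≤ 2.
Every move lowers a or b (never raises either), so fill the grid row by row in increasing a, and left to right within a row: each cell's successors are then already labelled.
      b=0  b=1  b=2
a=0:    L    L    W
a=1:    L    L    W
a=2:    W    W    L
a=3:    W    W    L
a=4:    L    L    W
a=5:    L    L    W
Cells with no legal move (terminal, hence L): (0,0), (0,1), (1,0), (1,1).
The remaining L cells, each justified by listing all of its moves:
(2,2): only reaches (0,2)(W), (2,0)(W), all W → L
(3,2): only reaches (1,2)(W), (3,0)(W), all W → L
(4,0): only reaches (2,0)(W), which is W → L
(4,1): only reaches (2,1)(W), which is W → L
(5,0): only reaches (3,0)(W), which is W → L
(5,1): only reaches (3,1)(W), which is W → L
Every other cell has at least one move into one of the L cells above, so it is W.
From (5,2) Ada can move to (3,2), reaching an L position.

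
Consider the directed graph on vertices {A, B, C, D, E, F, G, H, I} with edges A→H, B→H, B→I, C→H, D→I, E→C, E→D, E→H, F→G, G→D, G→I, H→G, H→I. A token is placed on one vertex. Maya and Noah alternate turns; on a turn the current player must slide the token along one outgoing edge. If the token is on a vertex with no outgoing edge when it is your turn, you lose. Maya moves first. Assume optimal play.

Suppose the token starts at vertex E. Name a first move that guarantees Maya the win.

Move to C.

Classify positions by backward induction: terminal positions (no move available) are L. From any other position, the mover wins iff some move reaches an L.
Every edge goes from a vertex to one that appears earlier in the order I, D, G, H, F, C, A, E, B, so processing vertices in that order labels each vertex after all of its successors.
I: no outgoing edge → L
D: W (go to I, an L position)
G: W (go to I, an L position)
H: W (go to I, an L position)
F: L (sole option G(W) is W)
C: L (sole option H(W) is W)
A: L (sole option H(W) is W)
E: W (go to C, an L position)
B: W (go to I, an L position)
From E, the L positions reachable in one move are: C.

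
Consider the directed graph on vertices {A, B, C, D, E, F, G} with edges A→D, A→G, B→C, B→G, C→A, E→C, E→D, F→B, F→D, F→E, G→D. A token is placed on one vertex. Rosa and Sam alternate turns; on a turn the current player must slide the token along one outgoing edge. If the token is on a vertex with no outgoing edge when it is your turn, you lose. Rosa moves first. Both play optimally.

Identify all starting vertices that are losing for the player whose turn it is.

Work bottom-up. With no move the player to move loses. Otherwise the position is W if at least one move leads to an L position for the opponent, and L if every move leads to a W.
Every edge goes from a vertex to one that appears earlier in the order D, G, A, C, E, B, F, so processing vertices in that order labels each vertex after all of its successors.
D: no outgoing edge → L
G: can move to D, which is L ⇒ W
A: can move to D, which is L ⇒ W
C: the only move is to A(W), a W ⇒ L
E: can move to C, which is L ⇒ W
B: can move to C, which is L ⇒ W
F: can move to D, which is L ⇒ W
Reading off the rows marked L gives the requested list; there are 2 such vertices.

C, D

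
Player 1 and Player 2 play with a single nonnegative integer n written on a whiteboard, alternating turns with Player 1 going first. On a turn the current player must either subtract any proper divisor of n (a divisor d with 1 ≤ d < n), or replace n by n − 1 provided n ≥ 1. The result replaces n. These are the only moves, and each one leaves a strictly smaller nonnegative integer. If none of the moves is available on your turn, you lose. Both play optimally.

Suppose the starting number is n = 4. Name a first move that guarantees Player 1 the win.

Move to 2.

Use the standard recursion: the mover loses at a terminal position; elsewhere, the mover wins exactly when some move hands the opponent an L position.
n=0: no move → L
n=1: reaches L-position 0 → W
n=2: only reaches 1(W), which is W → L
n=3: reaches L-position 2 → W
n=4: reaches L-position 2 → W
From 4, the L positions reachable in one move are: 2.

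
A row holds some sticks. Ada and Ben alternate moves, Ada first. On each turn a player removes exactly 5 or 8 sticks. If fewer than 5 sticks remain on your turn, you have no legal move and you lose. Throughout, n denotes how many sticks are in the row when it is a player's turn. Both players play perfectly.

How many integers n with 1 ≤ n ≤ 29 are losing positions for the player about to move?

Work bottom-up. With no move the player to move loses. Otherwise the position is W if at least one move leads to an L position for the opponent, and L if every move leads to a W.
n=0: no move → L
n=1: no move → L
n=2: no move → L
n=3: no move → L
n=4: no move → L
n=5: can move to 0, which is L ⇒ W
n=6: can move to 1, which is L ⇒ W
n=7: can move to 2, which is L ⇒ W
n=8: can move to 3, which is L ⇒ W
n=9: can move to 4, which is L ⇒ W
n=10: can move to 2, which is L ⇒ W
n=11: can move to 3, which is L ⇒ W
n=12: can move to 4, which is L ⇒ W
n=13: moves to 8(W), 5(W); every one is W ⇒ L
n=14: moves to 9(W), 6(W); every one is W ⇒ L
n=15: moves to 10(W), 7(W); every one is W ⇒ L
n=16: moves to 11(W), 8(W); every one is W ⇒ L
n=17: moves to 12(W), 9(W); every one is W ⇒ L
n=18: can move to 13, which is L ⇒ W
n=19: can move to 14, which is L ⇒ W
n=20: can move to 15, which is L ⇒ W
n=21: can move to 16, which is L ⇒ W
n=22: can move to 17, which is L ⇒ W
n=23: can move to 15, which is L ⇒ W
n=24: can move to 16, which is L ⇒ W
n=25: can move to 17, which is L ⇒ W
n=26: moves to 21(W), 18(W); every one is W ⇒ L
n=27: moves to 22(W), 19(W); every one is W ⇒ L
n=28: moves to 23(W), 20(W); every one is W ⇒ L
n=29: moves to 24(W), 21(W); every one is W ⇒ L
L entries with 1 ≤ n ≤ 29 (n=0 is outside the asked range and is not counted): n = 1, 2, 3, 4, 13, 14, 15, 16, 17, 26, 27, 28, 29; that makes 13.

13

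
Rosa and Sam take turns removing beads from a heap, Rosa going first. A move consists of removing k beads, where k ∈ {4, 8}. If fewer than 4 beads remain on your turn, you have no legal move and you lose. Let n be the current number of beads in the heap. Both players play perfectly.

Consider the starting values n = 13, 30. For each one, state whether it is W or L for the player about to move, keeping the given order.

13: L, 30: W

Use the standard recursion: the mover loses at a terminal position; elsewhere, the mover wins exactly when some move hands the opponent an L position.
n=0: no move → L
n=1: no move → L
n=2: no move → L
n=3: no move → L
n=4: reaches L-position 0 → W
n=5: reaches L-position 1 → W
n=6: reaches L-position 2 → W
n=7: reaches L-position 3 → W
n=8: reaches L-position 0 → W
n=9: reaches L-position 1 → W
n=10: reaches L-position 2 → W
n=11: reaches L-position 3 → W
n=12: only reaches 8(W), 4(W), all W → L
n=13: only reaches 9(W), 5(W), all W → L
n=14: only reaches 10(W), 6(W), all W → L
n=15: only reaches 11(W), 7(W), all W → L
n=16: reaches L-position 12 → W
n=17: reaches L-position 13 → W
n=18: reaches L-position 14 → W
n=19: reaches L-position 15 → W
n=20: reaches L-position 12 → W
n=21: reaches L-position 13 → W
n=22: reaches L-position 14 → W
n=23: reaches L-position 15 → W
n=24: only reaches 20(W), 16(W), all W → L
n=25: only reaches 21(W), 17(W), all W → L
n=26: only reaches 22(W), 18(W), all W → L
n=27: only reaches 23(W), 19(W), all W → L
n=28: reaches L-position 24 → W
n=29: reaches L-position 25 → W
n=30: reaches L-position 26 → W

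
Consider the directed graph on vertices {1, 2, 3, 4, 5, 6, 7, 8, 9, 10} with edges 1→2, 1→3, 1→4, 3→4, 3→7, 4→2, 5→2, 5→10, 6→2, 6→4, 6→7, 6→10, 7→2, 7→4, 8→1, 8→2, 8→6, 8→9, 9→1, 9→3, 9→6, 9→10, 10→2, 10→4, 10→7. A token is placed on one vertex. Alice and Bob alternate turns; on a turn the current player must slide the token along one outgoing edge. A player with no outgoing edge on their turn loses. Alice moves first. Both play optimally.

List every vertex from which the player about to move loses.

Use the standard recursion: the mover loses at a terminal position; elsewhere, the mover wins exactly when some move hands the opponent an L position.
Every edge goes from a vertex to one that appears earlier in the order 2, 4, 7, 10, 6, 3, 1, 9, 8, 5, so processing vertices in that order labels each vertex after all of its successors.
2: no outgoing edge → L
4: →2(L), so W
7: →2(L), so W
10: →2(L), so W
6: →2(L), so W
3: →7(W), 4(W) — all W, so L
1: →3(L), so W
9: →3(L), so W
8: →2(L), so W
5: →2(L), so W
Reading off the rows marked L gives the requested list; there are 2 such vertices.

2, 3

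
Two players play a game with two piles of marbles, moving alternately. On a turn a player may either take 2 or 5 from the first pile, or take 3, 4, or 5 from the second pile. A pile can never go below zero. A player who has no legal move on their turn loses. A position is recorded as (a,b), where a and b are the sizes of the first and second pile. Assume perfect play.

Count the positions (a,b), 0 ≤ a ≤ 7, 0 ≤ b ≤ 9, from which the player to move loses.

31

Work bottom-up. With no move the player to move loses. Otherwise the position is W if at least one move leads to an L position for the opponent, and L if every move leads to a W.
Every move lowers a or b (never raises either), so fill the grid row by row in increasing a, and left to right within a row: each cell's successors are then already labelled.
      b=0  b=1  b=2  b=3  b=4  b=5  b=6  b=7  b=8  b=9
a=0:    L    L    L    W    W    W    W    W    L    L
a=1:    L    L    L    W    W    W    W    W    L    L
a=2:    W    W    W    L    L    L    W    W    W    W
a=3:    W    W    W    L    L    L    W    W    W    W
a=4:    L    L    L    W    W    W    W    W    L    L
a=5:    W    W    W    W    W    W    L    L    W    W
a=6:    W    W    W    L    L    L    W    W    W    W
a=7:    L    L    L    W    W    W    W    W    L    L
Cells with no legal move (terminal, hence L): (0,0), (0,1), (0,2), (1,0), (1,1), (1,2).
The remaining L cells, each justified by listing all of its moves:
(0,8): L (options (0,5)(W), (0,4)(W), (0,3)(W) are all W)
(0,9): L (options (0,6)(W), (0,5)(W), (0,4)(W) are all W)
(1,8): L (options (1,5)(W), (1,4)(W), (1,3)(W) are all W)
(1,9): L (options (1,6)(W), (1,5)(W), (1,4)(W) are all W)
(2,3): L (options (0,3)(W), (2,0)(W) are all W)
(2,4): L (options (0,4)(W), (2,1)(W), (2,0)(W) are all W)
(2,5): L (options (0,5)(W), (2,2)(W), (2,1)(W), (2,0)(W) are all W)
(3,3): L (options (1,3)(W), (3,0)(W) are all W)
(3,4): L (options (1,4)(W), (3,1)(W), (3,0)(W) are all W)
(3,5): L (options (1,5)(W), (3,2)(W), (3,1)(W), (3,0)(W) are all W)
(4,0): L (sole option (2,0)(W) is W)
(4,1): L (sole option (2,1)(W) is W)
(4,2): L (sole option (2,2)(W) is W)
(4,8): L (options (2,8)(W), (4,5)(W), (4,4)(W), (4,3)(W) are all W)
(4,9): L (options (2,9)(W), (4,6)(W), (4,5)(W), (4,4)(W) are all W)
(5,6): L (options (3,6)(W), (0,6)(W), (5,3)(W), (5,2)(W), (5,1)(W) are all W)
(5,7): L (options (3,7)(W), (0,7)(W), (5,4)(W), (5,3)(W), (5,2)(W) are all W)
(6,3): L (options (4,3)(W), (1,3)(W), (6,0)(W) are all W)
(6,4): L (options (4,4)(W), (1,4)(W), (6,1)(W), (6,0)(W) are all W)
(6,5): L (options (4,5)(W), (1,5)(W), (6,2)(W), (6,1)(W), (6,0)(W) are all W)
(7,0): L (options (5,0)(W), (2,0)(W) are all W)
(7,1): L (options (5,1)(W), (2,1)(W) are all W)
(7,2): L (options (5,2)(W), (2,2)(W) are all W)
(7,8): L (options (5,8)(W), (2,8)(W), (7,5)(W), (7,4)(W), (7,3)(W) are all W)
(7,9): L (options (5,9)(W), (2,9)(W), (7,6)(W), (7,5)(W), (7,4)(W) are all W)
Every other cell has at least one move into one of the L cells above, so it is W.
L cells per row: a=0: 5, a=1: 5, a=2: 3, a=3: 3, a=4: 5, a=5: 2, a=6: 3, a=7: 5; total 31.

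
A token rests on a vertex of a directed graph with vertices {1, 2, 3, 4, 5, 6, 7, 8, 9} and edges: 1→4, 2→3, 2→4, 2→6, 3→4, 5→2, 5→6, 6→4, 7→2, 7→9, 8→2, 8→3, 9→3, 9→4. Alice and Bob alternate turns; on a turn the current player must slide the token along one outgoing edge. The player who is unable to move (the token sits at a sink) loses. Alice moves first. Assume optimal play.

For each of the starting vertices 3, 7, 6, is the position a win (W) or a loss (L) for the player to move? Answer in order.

Work bottom-up. With no move the player to move loses. Otherwise the position is W if at least one move leads to an L position for the opponent, and L if every move leads to a W.
Every edge goes from a vertex to one that appears earlier in the order 4, 3, 6, 2, 9, 1, 5, 7, 8, so processing vertices in that order labels each vertex after all of its successors.
4: no outgoing edge → L
3: can move to 4, which is L ⇒ W
6: can move to 4, which is L ⇒ W
2: can move to 4, which is L ⇒ W
9: can move to 4, which is L ⇒ W
1: can move to 4, which is L ⇒ W
5: moves to 2(W), 6(W); every one is W ⇒ L
7: moves to 9(W), 2(W); every one is W ⇒ L
8: moves to 2(W), 3(W); every one is W ⇒ L

3: W, 7: L, 6: W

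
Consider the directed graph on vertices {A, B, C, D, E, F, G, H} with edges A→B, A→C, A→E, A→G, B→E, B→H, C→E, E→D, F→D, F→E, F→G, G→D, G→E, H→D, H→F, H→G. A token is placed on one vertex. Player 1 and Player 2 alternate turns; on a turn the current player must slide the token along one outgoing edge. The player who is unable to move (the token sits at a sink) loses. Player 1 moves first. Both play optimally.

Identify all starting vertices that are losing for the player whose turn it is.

Positions with no move are L. A position that does have a move is losing for the player to move precisely when every available move leads to a winning position for the opponent. Fill in the labels:
Every edge goes from a vertex to one that appears earlier in the order D, E, G, F, H, B, C, A, so processing vertices in that order labels each vertex after all of its successors.
D: no outgoing edge → L
E: can move to D, which is L ⇒ W
G: can move to D, which is L ⇒ W
F: can move to D, which is L ⇒ W
H: can move to D, which is L ⇒ W
B: moves to H(W), E(W); every one is W ⇒ L
C: the only move is to E(W), a W ⇒ L
A: can move to C, which is L ⇒ W
The losing starting vertices are exactly the entries labelled L in this table (3 of them).

B, C, D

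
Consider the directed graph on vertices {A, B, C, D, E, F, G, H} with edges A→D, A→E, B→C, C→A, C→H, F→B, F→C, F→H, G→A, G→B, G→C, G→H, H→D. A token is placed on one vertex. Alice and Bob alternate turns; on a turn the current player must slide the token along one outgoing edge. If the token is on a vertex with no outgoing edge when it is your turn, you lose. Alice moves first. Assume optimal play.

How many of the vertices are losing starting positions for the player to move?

3

Use the standard recursion: the mover loses at a terminal position; elsewhere, the mover wins exactly when some move hands the opponent an L position.
Every edge goes from a vertex to one that appears earlier in the order E, D, A, H, C, B, F, G, so processing vertices in that order labels each vertex after all of its successors.
E: no outgoing edge → L
D: no outgoing edge → L
A: reaches L-position D → W
H: reaches L-position D → W
C: only reaches H(W), A(W), all W → L
B: reaches L-position C → W
F: reaches L-position C → W
G: reaches L-position C → W
The L vertices are C, D, E; that is 3 in all.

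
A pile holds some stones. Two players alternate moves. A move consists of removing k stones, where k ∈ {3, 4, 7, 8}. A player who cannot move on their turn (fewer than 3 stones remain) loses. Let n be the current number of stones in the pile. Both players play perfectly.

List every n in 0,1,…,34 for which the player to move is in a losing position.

Use the standard recursion: the mover loses at a terminal position; elsewhere, the mover wins exactly when some move hands the opponent an L position.
n=0: no move → L
n=1: no move → L
n=2: no move → L
n=3: can move to 0, which is L ⇒ W
n=4: can move to 1, which is L ⇒ W
n=5: can move to 2, which is L ⇒ W
n=6: can move to 2, which is L ⇒ W
n=7: can move to 0, which is L ⇒ W
n=8: can move to 1, which is L ⇒ W
n=9: can move to 2, which is L ⇒ W
n=10: can move to 2, which is L ⇒ W
n=11: moves to 8(W), 7(W), 4(W), 3(W); every one is W ⇒ L
n=12: moves to 9(W), 8(W), 5(W), 4(W); every one is W ⇒ L
n=13: moves to 10(W), 9(W), 6(W), 5(W); every one is W ⇒ L
n=14: can move to 11, which is L ⇒ W
n=15: can move to 12, which is L ⇒ W
n=16: can move to 13, which is L ⇒ W
n=17: can move to 13, which is L ⇒ W
n=18: can move to 11, which is L ⇒ W
n=19: can move to 12, which is L ⇒ W
n=20: can move to 13, which is L ⇒ W
n=21: can move to 13, which is L ⇒ W
n=22: moves to 19(W), 18(W), 15(W), 14(W); every one is W ⇒ L
n=23: moves to 20(W), 19(W), 16(W), 15(W); every one is W ⇒ L
n=24: moves to 21(W), 20(W), 17(W), 16(W); every one is W ⇒ L
n=25: can move to 22, which is L ⇒ W
n=26: can move to 23, which is L ⇒ W
n=27: can move to 24, which is L ⇒ W
n=28: can move to 24, which is L ⇒ W
n=29: can move to 22, which is L ⇒ W
n=30: can move to 23, which is L ⇒ W
n=31: can move to 24, which is L ⇒ W
n=32: can move to 24, which is L ⇒ W
n=33: moves to 30(W), 29(W), 26(W), 25(W); every one is W ⇒ L
n=34: moves to 31(W), 30(W), 27(W), 26(W); every one is W ⇒ L
The losing starting values of n are exactly the entries labelled L in this table (11 of them).

0, 1, 2, 11, 12, 13, 22, 23, 24, 33, 34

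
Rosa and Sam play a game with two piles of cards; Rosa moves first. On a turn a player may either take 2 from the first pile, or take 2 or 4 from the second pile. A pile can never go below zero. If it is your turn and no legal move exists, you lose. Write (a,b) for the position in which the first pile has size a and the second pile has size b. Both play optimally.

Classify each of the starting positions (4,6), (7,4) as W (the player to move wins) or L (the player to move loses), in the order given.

Work bottom-up. With no move the player to move loses. Otherwise the position is W if at least one move leads to an L position for the opponent, and L if every move leads to a W.
No move ever increases a pile, so every position that can arise here has a ≤ 7 and b ≤ 6; it is enough to label the cells with 0 ≤ a ≤ 7 and 0 ≤ b ≤ 6.
Every move lowers a or b (never raises either), so fill the grid row by row in increasing a, and left to right within a row: each cell's successors are then already labelled.
      b=0  b=1  b=2  b=3  b=4  b=5  b=6
a=0:    L    L    W    W    W    W    L
a=1:    L    L    W    W    W    W    L
a=2:    W    W    L    L    W    W    W
a=3:    W    W    L    L    W    W    W
a=4:    L    L    W    W    W    W    L
a=5:    L    L    W    W    W    W    L
a=6:    W    W    L    L    W    W    W
a=7:    W    W    L    L    W    W    W
Cells with no legal move (terminal, hence L): (0,0), (0,1), (1,0), (1,1).
The remaining L cells, each justified by listing all of its moves:
(0,6): moves to (0,4)(W), (0,2)(W); every one is W ⇒ L
(1,6): moves to (1,4)(W), (1,2)(W); every one is W ⇒ L
(2,2): moves to (0,2)(W), (2,0)(W); every one is W ⇒ L
(2,3): moves to (0,3)(W), (2,1)(W); every one is W ⇒ L
(3,2): moves to (1,2)(W), (3,0)(W); every one is W ⇒ L
(3,3): moves to (1,3)(W), (3,1)(W); every one is W ⇒ L
(4,0): the only move is to (2,0)(W), a W ⇒ L
(4,1): the only move is to (2,1)(W), a W ⇒ L
(4,6): moves to (2,6)(W), (4,4)(W), (4,2)(W); every one is W ⇒ L
(5,0): the only move is to (3,0)(W), a W ⇒ L
(5,1): the only move is to (3,1)(W), a W ⇒ L
(5,6): moves to (3,6)(W), (5,4)(W), (5,2)(W); every one is W ⇒ L
(6,2): moves to (4,2)(W), (6,0)(W); every one is W ⇒ L
(6,3): moves to (4,3)(W), (6,1)(W); every one is W ⇒ L
(7,2): moves to (5,2)(W), (7,0)(W); every one is W ⇒ L
(7,3): moves to (5,3)(W), (7,1)(W); every one is W ⇒ L
Every other cell has at least one move into one of the L cells above, so it is W.
(4,6): one of the L cells justified above, so L
(7,4): the move to (7,2) reaches an L cell, so W

(4,6): L, (7,4): W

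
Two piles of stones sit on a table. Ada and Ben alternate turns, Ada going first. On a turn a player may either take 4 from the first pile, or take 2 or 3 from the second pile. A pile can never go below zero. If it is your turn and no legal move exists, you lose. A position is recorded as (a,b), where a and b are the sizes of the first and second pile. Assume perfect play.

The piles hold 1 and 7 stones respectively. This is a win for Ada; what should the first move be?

Classify positions by backward induction: terminal positions (no move available) are L. From any other position, the mover wins iff some move reaches an L.
No move ever increases a pile, so every position that can arise here has a ≤ 1 and b ≤ 7; it is enough to label the cells with 0 ≤ a ≤ 1 and 0 ≤ b ≤ 7.
Every move lowers a or b (never raises either), so fill the grid row by row in increasing a, and left to right within a row: each cell's successors are then already labelled.
      b=0  b=1  b=2  b=3  b=4  b=5  b=6  b=7
a=0:    L    L    W    W    W    L    L    W
a=1:    L    L    W    W    W    L    L    W
Cells with no legal move (terminal, hence L): (0,0), (0,1), (1,0), (1,1).
The remaining L cells, each justified by listing all of its moves:
(0,5): L (options (0,3)(W), (0,2)(W) are all W)
(0,6): L (options (0,4)(W), (0,3)(W) are all W)
(1,5): L (options (1,3)(W), (1,2)(W) are all W)
(1,6): L (options (1,4)(W), (1,3)(W) are all W)
Every other cell has at least one move into one of the L cells above, so it is W.
From (1,7), the L positions reachable in one move are: (1,5).

Move to (1,5).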